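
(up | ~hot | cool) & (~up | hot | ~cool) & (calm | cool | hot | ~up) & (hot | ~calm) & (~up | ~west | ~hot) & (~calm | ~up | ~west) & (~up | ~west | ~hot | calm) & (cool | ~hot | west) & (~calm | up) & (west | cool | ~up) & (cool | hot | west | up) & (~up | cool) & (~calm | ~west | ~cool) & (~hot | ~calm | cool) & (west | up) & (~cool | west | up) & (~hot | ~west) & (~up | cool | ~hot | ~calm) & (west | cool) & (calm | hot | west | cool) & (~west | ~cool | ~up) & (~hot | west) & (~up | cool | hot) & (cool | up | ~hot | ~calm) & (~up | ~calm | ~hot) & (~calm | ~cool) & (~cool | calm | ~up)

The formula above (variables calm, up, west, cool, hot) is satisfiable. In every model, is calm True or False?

Suppose calm = 1.
From the singleton clause (hot), hot = 1.
From the singleton clause (up), up = 1.
That conflicts with the unit clause (~up).
So every satisfying assignment has calm = False.

False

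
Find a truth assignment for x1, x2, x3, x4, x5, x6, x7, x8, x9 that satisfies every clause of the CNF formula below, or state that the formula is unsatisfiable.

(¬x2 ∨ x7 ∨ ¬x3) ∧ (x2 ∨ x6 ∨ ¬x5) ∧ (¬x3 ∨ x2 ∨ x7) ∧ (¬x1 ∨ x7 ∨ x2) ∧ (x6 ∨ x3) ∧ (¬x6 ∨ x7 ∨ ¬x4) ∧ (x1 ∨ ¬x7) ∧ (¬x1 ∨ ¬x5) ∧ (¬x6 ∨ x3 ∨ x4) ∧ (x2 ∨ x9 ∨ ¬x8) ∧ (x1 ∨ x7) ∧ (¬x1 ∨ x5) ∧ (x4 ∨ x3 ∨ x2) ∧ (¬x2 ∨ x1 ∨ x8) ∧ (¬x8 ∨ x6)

UNSATISFIABLE

Case x6 = True:
Case x7 = True:
(x1) alone gives x1 = True.
(¬x5) alone gives x5 = False.
That conflicts with the unit clause (x5).
So x7 must be the other value — set x7 = False.
(¬x4) alone gives x4 = False.
(x3) alone gives x3 = True.
(¬x2) alone gives x2 = False.
That conflicts with the unit clause (x2).
Neither x7 = True nor x7 = False works.
So x6 must be the other value — set x6 = False.
(x3) alone gives x3 = True.
(¬x8) alone gives x8 = False.
Case x2 = False:
(¬x5) alone gives x5 = False.
(x7) alone gives x7 = True.
(x1) alone gives x1 = True.
That conflicts with the unit clause (¬x1).
So x2 must be the other value — set x2 = True.
(x7) alone gives x7 = True.
(x1) alone gives x1 = True.
(¬x5) alone gives x5 = False.
That conflicts with the unit clause (x5).
Neither x2 = True nor x2 = False works.
Neither x6 = True nor x6 = False works.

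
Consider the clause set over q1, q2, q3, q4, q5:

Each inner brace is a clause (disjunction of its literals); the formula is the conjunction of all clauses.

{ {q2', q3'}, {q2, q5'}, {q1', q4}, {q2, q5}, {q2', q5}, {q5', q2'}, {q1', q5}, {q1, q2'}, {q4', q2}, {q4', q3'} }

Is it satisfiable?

Suppose q2 = 0.
From the singleton clause (q5'), q5 = 0.
But (q5) is also a unit clause — contradiction.
So q2 must be the other value — set q2 = 1.
From the singleton clause (q3'), q3 = 0.
From the singleton clause (q5), q5 = 1.
But (q5') is also a unit clause — contradiction.
Neither q2 = 1 nor q2 = 0 works.
No assignment satisfies every clause.

Unsatisfiable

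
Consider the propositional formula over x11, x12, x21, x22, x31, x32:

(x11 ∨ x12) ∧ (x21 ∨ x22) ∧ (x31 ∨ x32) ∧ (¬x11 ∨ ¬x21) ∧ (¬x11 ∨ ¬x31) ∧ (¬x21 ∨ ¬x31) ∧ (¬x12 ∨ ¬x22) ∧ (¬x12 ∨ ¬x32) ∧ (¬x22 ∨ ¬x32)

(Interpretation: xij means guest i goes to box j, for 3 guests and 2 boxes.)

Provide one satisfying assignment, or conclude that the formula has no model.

UNSATISFIABLE

Case x11 = True:
From the singleton clause (¬x21), x21 = False.
From the singleton clause (x22), x22 = True.
From the singleton clause (¬x31), x31 = False.
From the singleton clause (x32), x32 = True.
But (¬x32) is also a unit clause — contradiction.
So x11 must be the other value — set x11 = False.
From the singleton clause (x12), x12 = True.
From the singleton clause (¬x22), x22 = False.
From the singleton clause (x21), x21 = True.
From the singleton clause (¬x31), x31 = False.
From the singleton clause (x32), x32 = True.
But (¬x32) is also a unit clause — contradiction.
Neither x11 = True nor x11 = False works.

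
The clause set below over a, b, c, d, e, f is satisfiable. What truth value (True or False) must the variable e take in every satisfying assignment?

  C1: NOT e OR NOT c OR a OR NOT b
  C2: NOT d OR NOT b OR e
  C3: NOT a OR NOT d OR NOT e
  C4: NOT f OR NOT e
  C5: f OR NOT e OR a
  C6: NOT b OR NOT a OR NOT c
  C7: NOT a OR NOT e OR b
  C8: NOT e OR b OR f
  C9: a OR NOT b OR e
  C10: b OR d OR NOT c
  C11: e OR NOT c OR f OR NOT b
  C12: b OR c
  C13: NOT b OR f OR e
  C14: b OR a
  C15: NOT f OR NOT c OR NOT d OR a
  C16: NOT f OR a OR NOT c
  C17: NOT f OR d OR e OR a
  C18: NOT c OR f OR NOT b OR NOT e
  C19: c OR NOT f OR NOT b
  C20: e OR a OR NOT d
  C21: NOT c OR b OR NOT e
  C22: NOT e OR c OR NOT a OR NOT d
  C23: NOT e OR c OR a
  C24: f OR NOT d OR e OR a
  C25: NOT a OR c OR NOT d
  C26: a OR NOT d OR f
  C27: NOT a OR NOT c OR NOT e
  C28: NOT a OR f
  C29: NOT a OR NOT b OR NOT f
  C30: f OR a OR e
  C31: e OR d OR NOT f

False

Suppose e = true.
(NOT f) alone gives f = false.
(a) alone gives a = true.
That conflicts with the unit clause (NOT a).
So every satisfying assignment has e = False.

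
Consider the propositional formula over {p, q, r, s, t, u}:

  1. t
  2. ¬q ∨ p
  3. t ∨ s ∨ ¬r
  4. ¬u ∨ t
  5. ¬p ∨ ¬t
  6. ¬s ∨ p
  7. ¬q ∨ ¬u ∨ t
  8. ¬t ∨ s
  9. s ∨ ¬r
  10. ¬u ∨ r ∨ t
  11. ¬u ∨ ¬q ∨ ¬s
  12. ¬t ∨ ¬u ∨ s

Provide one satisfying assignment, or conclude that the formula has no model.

From the singleton clause (t), t = True.
From the singleton clause (¬p), p = False.
From the singleton clause (¬q), q = False.
From the singleton clause (¬s), s = False.
That conflicts with the unit clause (s).

UNSATISFIABLE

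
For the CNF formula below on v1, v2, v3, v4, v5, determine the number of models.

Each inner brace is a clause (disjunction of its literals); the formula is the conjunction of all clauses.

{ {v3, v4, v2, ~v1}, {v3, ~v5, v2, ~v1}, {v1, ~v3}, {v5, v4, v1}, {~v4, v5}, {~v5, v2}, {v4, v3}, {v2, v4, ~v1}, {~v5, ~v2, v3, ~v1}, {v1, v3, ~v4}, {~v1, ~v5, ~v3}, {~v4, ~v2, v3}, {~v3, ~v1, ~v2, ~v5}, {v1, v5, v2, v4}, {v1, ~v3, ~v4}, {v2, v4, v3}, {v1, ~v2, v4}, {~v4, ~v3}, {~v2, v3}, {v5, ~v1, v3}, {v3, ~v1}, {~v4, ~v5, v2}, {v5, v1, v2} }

1

There are 2^5 = 32 truth assignments over (v1, v2, v3, v4, v5).
Split on v1. With v1 = 1, the clauses containing v1 are satisfied and ~v1 drops from the rest; 1 of the 2^4 = 16 assignments to the other variables satisfy what remains.
With v1 = 0, by the same count on the reduced clause set, 0 assignments work.
(One model: v1=T, v2=T, v3=T, v4=F, v5=F.)
Total: 1 + 0 = 1.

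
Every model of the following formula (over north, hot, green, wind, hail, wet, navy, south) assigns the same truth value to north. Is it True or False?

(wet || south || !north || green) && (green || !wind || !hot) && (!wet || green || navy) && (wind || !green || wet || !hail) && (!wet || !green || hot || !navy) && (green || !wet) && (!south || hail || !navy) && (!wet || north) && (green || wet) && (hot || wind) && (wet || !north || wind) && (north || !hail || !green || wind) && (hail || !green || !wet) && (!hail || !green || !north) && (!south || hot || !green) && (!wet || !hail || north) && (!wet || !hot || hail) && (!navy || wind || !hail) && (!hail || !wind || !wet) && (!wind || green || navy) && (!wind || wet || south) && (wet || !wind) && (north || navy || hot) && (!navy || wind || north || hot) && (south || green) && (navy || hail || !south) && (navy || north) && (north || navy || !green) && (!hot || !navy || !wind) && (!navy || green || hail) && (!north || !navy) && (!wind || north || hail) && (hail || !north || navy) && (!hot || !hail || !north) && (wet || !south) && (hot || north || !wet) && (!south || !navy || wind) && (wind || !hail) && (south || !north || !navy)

False

Suppose north = true.
From the singleton clause (!navy), navy = false.
From the singleton clause (hail), hail = true.
From the singleton clause (!green), green = false.
From the singleton clause (!wet), wet = false.
That conflicts with the unit clause (wet).
So every satisfying assignment has north = False.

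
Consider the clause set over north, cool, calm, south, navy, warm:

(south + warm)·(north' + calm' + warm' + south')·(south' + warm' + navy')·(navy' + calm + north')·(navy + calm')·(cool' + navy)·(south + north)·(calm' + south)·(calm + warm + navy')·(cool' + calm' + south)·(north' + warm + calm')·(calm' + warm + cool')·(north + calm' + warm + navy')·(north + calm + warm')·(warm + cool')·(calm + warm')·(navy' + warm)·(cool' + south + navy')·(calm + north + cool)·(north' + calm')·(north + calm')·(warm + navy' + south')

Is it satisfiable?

Case south = 1:
Case warm = 0:
(cool') alone gives cool = 0.
(navy') alone gives navy = 0.
(calm') alone gives calm = 0.
(north) alone gives north = 1.
All clauses are satisfied.
A satisfying assignment: north: 1; cool: 0; calm: 0; south: 1; navy: 0; warm: 0.

Yes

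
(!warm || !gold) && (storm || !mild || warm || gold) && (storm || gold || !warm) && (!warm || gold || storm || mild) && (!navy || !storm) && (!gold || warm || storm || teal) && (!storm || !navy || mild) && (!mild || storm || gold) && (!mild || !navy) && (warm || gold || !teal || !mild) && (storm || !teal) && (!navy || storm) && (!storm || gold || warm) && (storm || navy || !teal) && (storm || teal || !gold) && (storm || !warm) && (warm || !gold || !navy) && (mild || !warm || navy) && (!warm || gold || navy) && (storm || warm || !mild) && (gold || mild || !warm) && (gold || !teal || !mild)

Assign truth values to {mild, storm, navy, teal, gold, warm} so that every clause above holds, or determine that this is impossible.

Suppose warm = false.
Suppose navy = false.
Suppose storm = true.
Unit clause (gold) forces gold = true.
No clause remains; mild, teal are free.

mild=false; storm=true; navy=false; teal=true; gold=true; warm=false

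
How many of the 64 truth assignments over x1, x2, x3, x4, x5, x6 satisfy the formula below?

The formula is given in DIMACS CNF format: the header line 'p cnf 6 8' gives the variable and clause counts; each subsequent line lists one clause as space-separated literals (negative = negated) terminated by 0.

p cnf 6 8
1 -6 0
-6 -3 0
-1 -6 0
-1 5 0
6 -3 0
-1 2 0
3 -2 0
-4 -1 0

4

There are 2^6 = 64 truth assignments over (x1, x2, x3, x4, x5, x6).
Split on x6. With x6 = True, the clauses containing x6 are satisfied and ¬x6 drops from the rest; 0 of the 2^5 = 32 assignments to the other variables satisfy what remains.
With x6 = False, by the same count on the reduced clause set, 4 assignments work.
Total: 0 + 4 = 4.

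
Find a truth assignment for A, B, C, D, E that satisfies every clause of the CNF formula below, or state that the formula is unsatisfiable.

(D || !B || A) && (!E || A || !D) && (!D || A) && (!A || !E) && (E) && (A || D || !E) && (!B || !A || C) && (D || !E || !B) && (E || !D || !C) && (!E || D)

UNSATISFIABLE

The clause (E) is unit, so E = true.
The clause (!A) is unit, so A = false.
The clause (!D) is unit, so D = false.
That conflicts with the unit clause (D).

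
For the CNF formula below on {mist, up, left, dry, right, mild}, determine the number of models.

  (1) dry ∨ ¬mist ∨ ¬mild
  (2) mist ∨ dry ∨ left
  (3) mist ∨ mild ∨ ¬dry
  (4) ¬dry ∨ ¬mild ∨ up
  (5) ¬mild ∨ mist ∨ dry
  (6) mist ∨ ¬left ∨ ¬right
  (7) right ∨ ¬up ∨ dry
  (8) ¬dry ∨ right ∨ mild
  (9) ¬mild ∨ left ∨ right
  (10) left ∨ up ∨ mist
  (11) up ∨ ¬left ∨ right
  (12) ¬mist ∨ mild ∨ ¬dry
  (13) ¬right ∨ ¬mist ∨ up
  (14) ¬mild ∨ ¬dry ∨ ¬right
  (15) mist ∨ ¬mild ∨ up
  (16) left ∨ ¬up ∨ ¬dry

There are 2^6 = 64 truth assignments over (mist, up, left, dry, right, mild).
Split on up. With up = True, the clauses containing up are satisfied and ¬up drops from the rest; 4 of the 2^5 = 32 assignments to the other variables satisfy what remains.
With up = False, by the same count on the reduced clause set, 1 assignment works.
Total: 4 + 1 = 5.

5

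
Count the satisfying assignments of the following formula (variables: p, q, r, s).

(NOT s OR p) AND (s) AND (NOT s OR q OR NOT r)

3

There are 2^4 = 16 truth assignments over (p, q, r, s).
Check each against the 3 clauses (columns in the order p, q, r, s):
  F F F F  ✗ fails (s)
  F F F T  ✗ fails (NOT s OR p)
  F F T F  ✗ fails (s)
  F F T T  ✗ fails (NOT s OR p)
  F T F F  ✗ fails (s)
  F T F T  ✗ fails (NOT s OR p)
  F T T F  ✗ fails (s)
  F T T T  ✗ fails (NOT s OR p)
  T F F F  ✗ fails (s)
  T F F T  ✓ satisfies all
  T F T F  ✗ fails (s)
  T F T T  ✗ fails (NOT s OR q OR NOT r)
  T T F F  ✗ fails (s)
  T T F T  ✓ satisfies all
  T T T F  ✗ fails (s)
  T T T T  ✓ satisfies all
3 of the 16 rows are models.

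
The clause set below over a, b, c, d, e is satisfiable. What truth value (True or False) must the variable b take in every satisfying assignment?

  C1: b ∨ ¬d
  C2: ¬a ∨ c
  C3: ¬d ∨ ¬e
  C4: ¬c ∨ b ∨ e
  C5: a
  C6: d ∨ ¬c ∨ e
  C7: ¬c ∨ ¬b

Suppose b = True.
Unit clause (a) forces a = True.
Unit clause (c) forces c = True.
That conflicts with the unit clause (¬c).
So every satisfying assignment has b = False.

False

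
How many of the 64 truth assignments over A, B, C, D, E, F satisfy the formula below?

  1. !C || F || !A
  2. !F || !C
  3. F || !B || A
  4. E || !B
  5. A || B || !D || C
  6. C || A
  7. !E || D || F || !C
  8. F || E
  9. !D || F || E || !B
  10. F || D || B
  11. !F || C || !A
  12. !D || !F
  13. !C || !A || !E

There are 2^6 = 64 truth assignments over (A, B, C, D, E, F).
Split on A. With A = true, the clauses containing A are satisfied and !A drops from the rest; 3 of the 2^5 = 32 assignments to the other variables satisfy what remains.
With A = false, by the same count on the reduced clause set, 1 assignment works.
(One model: A=F, B=F, C=T, D=T, E=T, F=F.)
Total: 3 + 1 = 4.

4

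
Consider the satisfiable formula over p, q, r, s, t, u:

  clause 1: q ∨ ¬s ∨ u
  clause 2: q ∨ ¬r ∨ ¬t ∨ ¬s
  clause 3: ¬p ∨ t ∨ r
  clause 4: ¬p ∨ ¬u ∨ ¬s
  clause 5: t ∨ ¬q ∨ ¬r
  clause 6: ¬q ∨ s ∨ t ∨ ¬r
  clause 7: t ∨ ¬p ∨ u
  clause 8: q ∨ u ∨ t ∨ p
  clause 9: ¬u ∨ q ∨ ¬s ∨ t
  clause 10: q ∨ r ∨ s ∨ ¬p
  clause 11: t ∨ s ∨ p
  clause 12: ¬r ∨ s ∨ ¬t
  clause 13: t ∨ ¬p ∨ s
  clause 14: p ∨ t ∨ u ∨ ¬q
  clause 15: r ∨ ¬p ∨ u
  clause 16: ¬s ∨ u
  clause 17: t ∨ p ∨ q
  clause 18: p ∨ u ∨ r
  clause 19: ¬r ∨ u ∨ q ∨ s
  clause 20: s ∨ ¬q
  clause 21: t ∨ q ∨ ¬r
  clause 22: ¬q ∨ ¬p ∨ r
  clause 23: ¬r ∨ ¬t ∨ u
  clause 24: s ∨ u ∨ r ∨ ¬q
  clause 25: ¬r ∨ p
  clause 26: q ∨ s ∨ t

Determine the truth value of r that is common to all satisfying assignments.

False

Suppose r = True.
(p) alone gives p = True.
Try u = False.
(t) alone gives t = True.
Now (¬t) is unsatisfied and unit — conflict.
That branch fails; take u = True instead.
(¬s) alone gives s = False.
(¬t) alone gives t = False.
Now (t) is unsatisfied and unit — conflict.
Neither u = True nor u = False works.
So every satisfying assignment has r = False.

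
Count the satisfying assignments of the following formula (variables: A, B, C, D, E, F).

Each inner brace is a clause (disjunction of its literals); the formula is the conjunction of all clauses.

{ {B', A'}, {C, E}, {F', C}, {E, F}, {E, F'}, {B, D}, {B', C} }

There are 2^6 = 64 truth assignments over (A, B, C, D, E, F).
Split on F. With F = 1, the clauses containing F are satisfied and F' drops from the rest; 4 of the 2^5 = 32 assignments to the other variables satisfy what remains.
With F = 0, by the same count on the reduced clause set, 6 assignments work.
Total: 4 + 6 = 10.

10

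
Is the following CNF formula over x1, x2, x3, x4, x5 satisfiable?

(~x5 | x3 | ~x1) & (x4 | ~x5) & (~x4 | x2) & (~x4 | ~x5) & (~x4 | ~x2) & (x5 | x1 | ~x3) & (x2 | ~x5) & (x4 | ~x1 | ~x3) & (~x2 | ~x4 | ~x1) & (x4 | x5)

No

Suppose x4 = 1.
From the singleton clause (x2), x2 = 1.
Now (~x2) is unsatisfied and unit — conflict.
That branch fails; take x4 = 0 instead.
From the singleton clause (~x5), x5 = 0.
Now (x5) is unsatisfied and unit — conflict.
Neither x4 = 1 nor x4 = 0 works.
No assignment satisfies every clause.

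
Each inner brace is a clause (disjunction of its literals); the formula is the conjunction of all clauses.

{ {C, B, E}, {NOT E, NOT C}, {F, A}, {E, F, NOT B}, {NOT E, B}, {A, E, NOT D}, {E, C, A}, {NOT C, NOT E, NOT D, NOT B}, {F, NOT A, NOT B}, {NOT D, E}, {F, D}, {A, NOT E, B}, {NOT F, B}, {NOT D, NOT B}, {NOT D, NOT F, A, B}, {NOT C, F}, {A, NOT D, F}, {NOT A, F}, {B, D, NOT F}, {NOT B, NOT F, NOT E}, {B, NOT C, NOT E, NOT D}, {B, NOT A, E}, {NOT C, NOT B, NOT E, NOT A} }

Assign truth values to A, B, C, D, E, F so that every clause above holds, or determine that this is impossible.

A=true,  B=true,  C=true,  D=false,  E=false,  F=true

Try E = false.
The clause (NOT D) is unit, so D = false.
The clause (F) is unit, so F = true.
The clause (B) is unit, so B = true.
Try C = true.
All clauses hold; A can take either value.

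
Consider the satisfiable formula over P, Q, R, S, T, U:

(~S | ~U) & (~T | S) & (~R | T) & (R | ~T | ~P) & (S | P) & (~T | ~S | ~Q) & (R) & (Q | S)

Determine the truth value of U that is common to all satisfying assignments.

Suppose U = 1.
The clause (~S) is unit, so S = 0.
The clause (~T) is unit, so T = 0.
The clause (~R) is unit, so R = 0.
But (R) is also a unit clause — contradiction.
So every satisfying assignment has U = False.

False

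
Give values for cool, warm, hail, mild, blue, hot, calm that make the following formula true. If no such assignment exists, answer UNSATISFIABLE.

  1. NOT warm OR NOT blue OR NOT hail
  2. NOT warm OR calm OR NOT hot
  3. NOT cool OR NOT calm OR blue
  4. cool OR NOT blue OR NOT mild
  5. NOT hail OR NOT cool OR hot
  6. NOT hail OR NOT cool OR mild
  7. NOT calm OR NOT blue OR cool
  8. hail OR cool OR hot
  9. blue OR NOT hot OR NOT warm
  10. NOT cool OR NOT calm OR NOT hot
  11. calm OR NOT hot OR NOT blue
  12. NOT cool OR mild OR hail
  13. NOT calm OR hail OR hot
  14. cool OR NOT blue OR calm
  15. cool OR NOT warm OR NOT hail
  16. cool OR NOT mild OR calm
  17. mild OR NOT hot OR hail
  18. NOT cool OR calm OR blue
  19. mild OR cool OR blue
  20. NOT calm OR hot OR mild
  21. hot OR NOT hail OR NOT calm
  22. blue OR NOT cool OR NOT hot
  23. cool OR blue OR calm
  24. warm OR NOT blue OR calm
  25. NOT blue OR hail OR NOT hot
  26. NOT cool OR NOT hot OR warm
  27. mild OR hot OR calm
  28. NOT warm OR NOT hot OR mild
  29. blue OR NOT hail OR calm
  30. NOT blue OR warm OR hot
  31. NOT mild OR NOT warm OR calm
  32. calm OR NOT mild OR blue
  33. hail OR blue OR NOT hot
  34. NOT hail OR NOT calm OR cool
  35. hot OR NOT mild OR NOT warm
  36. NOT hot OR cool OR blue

UNSATISFIABLE

Case warm = false:
Case blue = false:
Case cool = false:
The clause (mild) is unit, so mild = true.
The clause (calm) is unit, so calm = true.
The clause (NOT hail) is unit, so hail = false.
The clause (hot) is unit, so hot = true.
But (NOT hot) is also a unit clause — contradiction.
That branch fails; take cool = true instead.
The clause (NOT calm) is unit, so calm = false.
But (calm) is also a unit clause — contradiction.
Neither cool = true nor cool = false works.
That branch fails; take blue = true instead.
The clause (calm) is unit, so calm = true.
The clause (cool) is unit, so cool = true.
The clause (NOT hot) is unit, so hot = false.
But (hot) is also a unit clause — contradiction.
Neither blue = true nor blue = false works.
That branch fails; take warm = true instead.
Case blue = false:
The clause (NOT hot) is unit, so hot = false.
The clause (NOT mild) is unit, so mild = false.
The clause (cool) is unit, so cool = true.
The clause (NOT calm) is unit, so calm = false.
But (calm) is also a unit clause — contradiction.
That branch fails; take blue = true instead.
The clause (NOT hail) is unit, so hail = false.
The clause (NOT hot) is unit, so hot = false.
The clause (cool) is unit, so cool = true.
The clause (mild) is unit, so mild = true.
But (NOT mild) is also a unit clause — contradiction.
Neither blue = true nor blue = false works.
Neither warm = true nor warm = false works.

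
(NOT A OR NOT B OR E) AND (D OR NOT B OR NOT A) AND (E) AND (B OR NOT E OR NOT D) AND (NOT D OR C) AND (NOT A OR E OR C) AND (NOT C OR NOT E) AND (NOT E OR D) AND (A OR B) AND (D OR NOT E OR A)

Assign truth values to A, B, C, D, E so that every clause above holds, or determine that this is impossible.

UNSATISFIABLE

The clause (E) is unit, so E = true.
The clause (NOT C) is unit, so C = false.
The clause (NOT D) is unit, so D = false.
That conflicts with the unit clause (D).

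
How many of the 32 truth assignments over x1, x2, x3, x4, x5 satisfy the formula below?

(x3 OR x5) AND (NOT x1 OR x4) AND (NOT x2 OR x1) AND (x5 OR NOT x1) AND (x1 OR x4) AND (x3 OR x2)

5

There are 2^5 = 32 truth assignments over (x1, x2, x3, x4, x5).
Split on x1. With x1 = true, the clauses containing x1 are satisfied and NOT x1 drops from the rest; 3 of the 2^4 = 16 assignments to the other variables satisfy what remains.
With x1 = false, by the same count on the reduced clause set, 2 assignments work.
Total: 3 + 2 = 5.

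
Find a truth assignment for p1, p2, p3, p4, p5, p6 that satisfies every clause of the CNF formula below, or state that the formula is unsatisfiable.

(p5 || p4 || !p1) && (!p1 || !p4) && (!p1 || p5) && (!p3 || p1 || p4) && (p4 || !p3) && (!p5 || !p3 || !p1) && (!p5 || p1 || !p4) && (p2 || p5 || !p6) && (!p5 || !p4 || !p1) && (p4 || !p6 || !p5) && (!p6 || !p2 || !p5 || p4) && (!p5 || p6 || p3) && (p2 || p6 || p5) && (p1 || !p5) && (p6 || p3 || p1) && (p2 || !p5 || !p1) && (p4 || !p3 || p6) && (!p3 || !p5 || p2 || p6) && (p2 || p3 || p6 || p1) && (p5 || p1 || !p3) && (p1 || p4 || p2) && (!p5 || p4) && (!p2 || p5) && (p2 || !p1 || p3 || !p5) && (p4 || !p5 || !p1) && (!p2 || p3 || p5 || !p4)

Try p1 = false.
(!p5) alone gives p5 = false.
(!p3) alone gives p3 = false.
(p6) alone gives p6 = true.
(p2) alone gives p2 = true.
But (!p2) is also a unit clause — contradiction.
So p1 must be the other value — set p1 = true.
(!p4) alone gives p4 = false.
(p5) alone gives p5 = true.
But (!p5) is also a unit clause — contradiction.
Neither p1 = true nor p1 = false works.

UNSATISFIABLE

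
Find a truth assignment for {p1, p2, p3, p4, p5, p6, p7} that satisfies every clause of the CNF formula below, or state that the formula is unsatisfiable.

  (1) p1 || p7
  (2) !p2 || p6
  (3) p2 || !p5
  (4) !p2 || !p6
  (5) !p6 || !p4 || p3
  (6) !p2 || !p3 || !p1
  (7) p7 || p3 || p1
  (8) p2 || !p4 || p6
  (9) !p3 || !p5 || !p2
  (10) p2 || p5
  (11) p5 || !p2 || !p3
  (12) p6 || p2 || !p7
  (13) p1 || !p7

UNSATISFIABLE

Suppose p1 = true.
Suppose p2 = false.
The clause (!p5) is unit, so p5 = false.
But (p5) is also a unit clause — contradiction.
Undo p2 and try p2 = true.
The clause (p6) is unit, so p6 = true.
But (!p6) is also a unit clause — contradiction.
Both values of p2 lead to a conflict.
Undo p1 and try p1 = false.
The clause (p7) is unit, so p7 = true.
But (!p7) is also a unit clause — contradiction.
Both values of p1 lead to a conflict.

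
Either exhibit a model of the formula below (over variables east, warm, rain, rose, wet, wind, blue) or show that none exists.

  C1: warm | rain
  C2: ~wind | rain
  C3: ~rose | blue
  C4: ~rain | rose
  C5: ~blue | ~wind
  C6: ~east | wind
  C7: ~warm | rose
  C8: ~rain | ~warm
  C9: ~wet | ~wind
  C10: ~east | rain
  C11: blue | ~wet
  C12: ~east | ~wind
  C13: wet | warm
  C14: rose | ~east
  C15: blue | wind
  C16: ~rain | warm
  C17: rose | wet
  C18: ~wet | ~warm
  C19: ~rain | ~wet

east: 0, warm: 1, rain: 0, rose: 1, wet: 0, wind: 0, blue: 1

Try warm = 1.
From the singleton clause (rose), rose = 1.
From the singleton clause (blue), blue = 1.
From the singleton clause (~wind), wind = 0.
From the singleton clause (~east), east = 0.
From the singleton clause (~rain), rain = 0.
From the singleton clause (~wet), wet = 0.
All clauses are satisfied.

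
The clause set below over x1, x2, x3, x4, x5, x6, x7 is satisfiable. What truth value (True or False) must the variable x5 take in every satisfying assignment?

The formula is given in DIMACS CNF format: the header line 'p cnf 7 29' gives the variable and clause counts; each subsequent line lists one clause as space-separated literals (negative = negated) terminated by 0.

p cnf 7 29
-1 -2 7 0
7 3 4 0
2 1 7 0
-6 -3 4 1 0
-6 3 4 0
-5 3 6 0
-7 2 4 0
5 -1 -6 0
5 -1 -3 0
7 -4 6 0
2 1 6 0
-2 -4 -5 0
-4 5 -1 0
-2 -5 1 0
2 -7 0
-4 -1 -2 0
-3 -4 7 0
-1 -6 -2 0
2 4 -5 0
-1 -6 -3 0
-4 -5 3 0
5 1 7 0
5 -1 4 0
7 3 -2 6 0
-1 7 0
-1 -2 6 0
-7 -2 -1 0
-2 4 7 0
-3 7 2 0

False

Suppose x5 = True.
Case x3 = True:
Case x2 = False:
Unit clause (¬x7) forces x7 = False.
Now (x7) is unsatisfied and unit — conflict.
Backtrack on x2: now try x2 = True.
Unit clause (¬x4) forces x4 = False.
Unit clause (x1) forces x1 = True.
Unit clause (x7) forces x7 = True.
Now (¬x7) is unsatisfied and unit — conflict.
Either choice for x2 ends in contradiction.
Backtrack on x3: now try x3 = False.
Unit clause (x6) forces x6 = True.
Unit clause (x4) forces x4 = True.
Now (¬x4) is unsatisfied and unit — conflict.
Either choice for x3 ends in contradiction.
So every satisfying assignment has x5 = False.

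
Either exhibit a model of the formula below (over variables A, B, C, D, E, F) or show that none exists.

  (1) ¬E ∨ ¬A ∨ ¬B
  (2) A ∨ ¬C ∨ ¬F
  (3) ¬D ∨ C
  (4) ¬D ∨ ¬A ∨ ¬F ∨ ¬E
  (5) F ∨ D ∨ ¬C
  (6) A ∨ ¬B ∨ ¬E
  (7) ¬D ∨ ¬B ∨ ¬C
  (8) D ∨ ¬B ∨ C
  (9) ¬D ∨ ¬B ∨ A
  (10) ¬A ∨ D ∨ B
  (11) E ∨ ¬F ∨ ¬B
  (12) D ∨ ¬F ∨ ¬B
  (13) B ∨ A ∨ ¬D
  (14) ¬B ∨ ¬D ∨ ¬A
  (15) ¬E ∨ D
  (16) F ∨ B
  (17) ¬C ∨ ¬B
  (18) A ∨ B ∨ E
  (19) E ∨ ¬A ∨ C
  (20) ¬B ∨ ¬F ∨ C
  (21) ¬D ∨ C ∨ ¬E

A: True, B: False, C: True, D: True, E: False, F: True

Branch on D: set D = True.
Unit clause (C) forces C = True.
Unit clause (¬B) forces B = False.
Unit clause (A) forces A = True.
Unit clause (F) forces F = True.
Unit clause (¬E) forces E = False.
All clauses are satisfied.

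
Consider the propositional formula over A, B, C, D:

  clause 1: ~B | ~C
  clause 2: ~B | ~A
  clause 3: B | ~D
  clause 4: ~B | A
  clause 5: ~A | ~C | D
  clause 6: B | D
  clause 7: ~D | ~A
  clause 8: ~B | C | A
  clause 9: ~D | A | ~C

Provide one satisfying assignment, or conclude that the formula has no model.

UNSATISFIABLE

Try B = 0.
(~D) alone gives D = 0.
That conflicts with the unit clause (D).
So B must be the other value — set B = 1.
(~C) alone gives C = 0.
(~A) alone gives A = 0.
That conflicts with the unit clause (A).
Neither B = 1 nor B = 0 works.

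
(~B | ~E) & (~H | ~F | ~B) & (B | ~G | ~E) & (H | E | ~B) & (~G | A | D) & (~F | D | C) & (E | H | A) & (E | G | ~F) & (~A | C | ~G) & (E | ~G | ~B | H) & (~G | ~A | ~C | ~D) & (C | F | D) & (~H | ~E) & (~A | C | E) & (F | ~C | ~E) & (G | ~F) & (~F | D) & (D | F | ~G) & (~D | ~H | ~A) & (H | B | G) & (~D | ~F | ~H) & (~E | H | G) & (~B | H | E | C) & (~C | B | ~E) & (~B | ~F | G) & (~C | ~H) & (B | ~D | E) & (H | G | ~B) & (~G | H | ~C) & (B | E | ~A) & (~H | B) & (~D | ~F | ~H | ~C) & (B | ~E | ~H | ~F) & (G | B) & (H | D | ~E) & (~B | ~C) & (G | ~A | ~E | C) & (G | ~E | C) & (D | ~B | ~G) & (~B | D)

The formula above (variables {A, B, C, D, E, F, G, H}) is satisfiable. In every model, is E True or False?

False

Suppose E = 1.
(~B) alone gives B = 0.
(~G) alone gives G = 0.
That conflicts with the unit clause (G).
So every satisfying assignment has E = False.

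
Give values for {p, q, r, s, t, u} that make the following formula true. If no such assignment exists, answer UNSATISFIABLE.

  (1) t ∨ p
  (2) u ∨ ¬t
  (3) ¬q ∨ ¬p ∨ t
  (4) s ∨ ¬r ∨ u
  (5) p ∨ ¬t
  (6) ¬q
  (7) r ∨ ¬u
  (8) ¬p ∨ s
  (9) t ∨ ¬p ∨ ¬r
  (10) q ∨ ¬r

Unit clause (¬q) forces q = False.
Unit clause (¬r) forces r = False.
Unit clause (¬u) forces u = False.
Unit clause (¬t) forces t = False.
Unit clause (p) forces p = True.
Unit clause (s) forces s = True.
Every clause now holds.

p: True,  q: False,  r: False,  s: True,  t: False,  u: False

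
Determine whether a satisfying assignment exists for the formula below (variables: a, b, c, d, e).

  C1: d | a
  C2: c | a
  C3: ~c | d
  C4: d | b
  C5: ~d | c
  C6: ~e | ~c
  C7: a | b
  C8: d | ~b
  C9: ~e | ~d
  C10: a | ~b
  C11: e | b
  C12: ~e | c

Branch on d: set d = 1.
The clause (c) is unit, so c = 1.
The clause (~e) is unit, so e = 0.
The clause (b) is unit, so b = 1.
The clause (a) is unit, so a = 1.
All clauses are satisfied.
A satisfying assignment: a ↦ 1,  b ↦ 1,  c ↦ 1,  d ↦ 1,  e ↦ 0.

Yes, satisfiable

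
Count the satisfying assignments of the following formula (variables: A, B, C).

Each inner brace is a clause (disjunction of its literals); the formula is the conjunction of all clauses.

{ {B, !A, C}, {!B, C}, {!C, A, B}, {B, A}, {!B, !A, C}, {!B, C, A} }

There are 2^3 = 8 truth assignments over (A, B, C).
Check each against the 6 clauses (columns in the order A, B, C):
  F F F  ✗ fails (B || A)
  F F T  ✗ fails (!C || A || B)
  F T F  ✗ fails (!B || C)
  F T T  ✓ satisfies all
  T F F  ✗ fails (B || !A || C)
  T F T  ✓ satisfies all
  T T F  ✗ fails (!B || C)
  T T T  ✓ satisfies all
3 of the 8 rows are models.

3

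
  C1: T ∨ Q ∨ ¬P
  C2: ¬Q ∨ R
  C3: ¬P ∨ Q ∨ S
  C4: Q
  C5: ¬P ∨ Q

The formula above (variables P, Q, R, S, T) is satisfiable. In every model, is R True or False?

True

Suppose R = False.
The clause (¬Q) is unit, so Q = False.
That conflicts with the unit clause (Q).
So every satisfying assignment has R = True.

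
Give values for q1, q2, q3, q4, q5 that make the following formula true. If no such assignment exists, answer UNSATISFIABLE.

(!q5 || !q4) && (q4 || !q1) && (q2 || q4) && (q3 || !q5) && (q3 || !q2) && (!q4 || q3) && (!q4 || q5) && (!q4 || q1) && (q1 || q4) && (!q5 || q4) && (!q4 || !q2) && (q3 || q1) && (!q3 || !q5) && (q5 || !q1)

Case q5 = false:
Unit clause (!q4) forces q4 = false.
Unit clause (!q1) forces q1 = false.
But (q1) is also a unit clause — contradiction.
Undo q5 and try q5 = true.
Unit clause (!q4) forces q4 = false.
But (q4) is also a unit clause — contradiction.
Both values of q5 lead to a conflict.

UNSATISFIABLE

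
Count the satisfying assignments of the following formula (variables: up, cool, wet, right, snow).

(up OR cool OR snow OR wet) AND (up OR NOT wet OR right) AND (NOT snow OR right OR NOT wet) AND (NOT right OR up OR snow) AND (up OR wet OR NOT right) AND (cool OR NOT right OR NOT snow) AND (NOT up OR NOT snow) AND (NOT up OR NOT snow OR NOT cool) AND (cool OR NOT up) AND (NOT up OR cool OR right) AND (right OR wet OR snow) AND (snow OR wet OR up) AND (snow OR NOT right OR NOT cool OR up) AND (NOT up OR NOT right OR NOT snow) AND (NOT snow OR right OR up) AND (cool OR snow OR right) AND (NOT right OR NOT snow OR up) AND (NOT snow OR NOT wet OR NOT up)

There are 2^5 = 32 truth assignments over (up, cool, wet, right, snow).
Split on cool. With cool = true, the clauses containing cool are satisfied and NOT cool drops from the rest; 3 of the 2^4 = 16 assignments to the other variables satisfy what remains.
With cool = false, by the same count on the reduced clause set, 0 assignments work.
(One model: up=T, cool=T, wet=F, right=T, snow=F.)
Total: 3 + 0 = 3.

3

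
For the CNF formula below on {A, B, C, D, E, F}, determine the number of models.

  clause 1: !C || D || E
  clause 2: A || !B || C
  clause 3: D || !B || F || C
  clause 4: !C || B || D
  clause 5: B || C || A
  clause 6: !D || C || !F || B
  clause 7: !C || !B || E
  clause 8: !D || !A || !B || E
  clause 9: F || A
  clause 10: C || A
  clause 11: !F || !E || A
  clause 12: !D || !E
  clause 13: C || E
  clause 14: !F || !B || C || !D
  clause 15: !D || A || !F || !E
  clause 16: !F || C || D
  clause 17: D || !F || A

There are 2^6 = 64 truth assignments over (A, B, C, D, E, F).
Split on C. With C = true, the clauses containing C are satisfied and !C drops from the rest; 5 of the 2^5 = 32 assignments to the other variables satisfy what remains.
With C = false, by the same count on the reduced clause set, 1 assignment works.
(One model: A=F, B=F, C=T, D=T, E=F, F=T.)
Total: 5 + 1 = 6.

6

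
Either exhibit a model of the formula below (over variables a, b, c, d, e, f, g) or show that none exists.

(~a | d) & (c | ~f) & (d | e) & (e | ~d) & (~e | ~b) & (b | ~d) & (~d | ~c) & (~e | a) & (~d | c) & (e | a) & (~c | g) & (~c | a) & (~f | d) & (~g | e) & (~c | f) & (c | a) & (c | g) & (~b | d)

UNSATISFIABLE

Case a = 0:
(~e) alone gives e = 0.
That conflicts with the unit clause (e).
So a must be the other value — set a = 1.
(d) alone gives d = 1.
(e) alone gives e = 1.
(~b) alone gives b = 0.
That conflicts with the unit clause (b).
Either choice for a ends in contradiction.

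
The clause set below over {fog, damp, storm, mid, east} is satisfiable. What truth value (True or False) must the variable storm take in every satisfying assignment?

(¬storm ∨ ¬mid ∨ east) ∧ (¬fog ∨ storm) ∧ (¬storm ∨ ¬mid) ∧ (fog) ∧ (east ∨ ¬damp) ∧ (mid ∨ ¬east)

True

Suppose storm = False.
The clause (¬fog) is unit, so fog = False.
That conflicts with the unit clause (fog).
So every satisfying assignment has storm = True.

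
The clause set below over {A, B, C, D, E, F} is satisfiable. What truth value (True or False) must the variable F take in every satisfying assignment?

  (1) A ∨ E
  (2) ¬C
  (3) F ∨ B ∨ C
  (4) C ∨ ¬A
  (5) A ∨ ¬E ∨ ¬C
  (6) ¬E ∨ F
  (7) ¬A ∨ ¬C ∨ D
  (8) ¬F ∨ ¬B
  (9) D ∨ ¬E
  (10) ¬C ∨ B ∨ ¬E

True

Suppose F = False.
(¬C) alone gives C = False.
(B) alone gives B = True.
(¬A) alone gives A = False.
(E) alone gives E = True.
That conflicts with the unit clause (¬E).
So every satisfying assignment has F = True.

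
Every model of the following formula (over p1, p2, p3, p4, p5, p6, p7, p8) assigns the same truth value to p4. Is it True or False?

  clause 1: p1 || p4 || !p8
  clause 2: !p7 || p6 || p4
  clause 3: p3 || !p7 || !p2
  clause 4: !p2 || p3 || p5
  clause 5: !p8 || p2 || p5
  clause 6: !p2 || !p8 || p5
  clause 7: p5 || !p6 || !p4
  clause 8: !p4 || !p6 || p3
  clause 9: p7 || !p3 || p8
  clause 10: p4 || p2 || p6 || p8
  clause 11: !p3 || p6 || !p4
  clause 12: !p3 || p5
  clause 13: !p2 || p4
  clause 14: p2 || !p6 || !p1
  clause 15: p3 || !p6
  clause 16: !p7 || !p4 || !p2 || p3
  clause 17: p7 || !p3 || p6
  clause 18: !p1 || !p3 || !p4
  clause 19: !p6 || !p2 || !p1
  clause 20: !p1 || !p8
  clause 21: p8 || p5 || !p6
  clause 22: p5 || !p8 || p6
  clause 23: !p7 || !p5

True

Suppose p4 = false.
Unit clause (!p2) forces p2 = false.
Branch on p1: set p1 = true.
Unit clause (!p6) forces p6 = false.
Unit clause (!p7) forces p7 = false.
Unit clause (p8) forces p8 = true.
That conflicts with the unit clause (!p8).
Undo p1 and try p1 = false.
Unit clause (!p8) forces p8 = false.
Unit clause (p6) forces p6 = true.
Unit clause (p3) forces p3 = true.
Unit clause (p7) forces p7 = true.
Unit clause (p5) forces p5 = true.
That conflicts with the unit clause (!p5).
Both values of p1 lead to a conflict.
So every satisfying assignment has p4 = True.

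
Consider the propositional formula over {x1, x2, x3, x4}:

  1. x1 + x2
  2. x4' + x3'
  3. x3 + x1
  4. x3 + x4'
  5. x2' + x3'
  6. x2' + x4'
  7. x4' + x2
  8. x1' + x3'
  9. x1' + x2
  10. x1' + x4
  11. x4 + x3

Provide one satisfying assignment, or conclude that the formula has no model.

UNSATISFIABLE

Case x1 = 1:
The clause (x3') is unit, so x3 = 0.
The clause (x4') is unit, so x4 = 0.
That conflicts with the unit clause (x4).
That branch fails; take x1 = 0 instead.
The clause (x2) is unit, so x2 = 1.
The clause (x3) is unit, so x3 = 1.
That conflicts with the unit clause (x3').
Both values of x1 lead to a conflict.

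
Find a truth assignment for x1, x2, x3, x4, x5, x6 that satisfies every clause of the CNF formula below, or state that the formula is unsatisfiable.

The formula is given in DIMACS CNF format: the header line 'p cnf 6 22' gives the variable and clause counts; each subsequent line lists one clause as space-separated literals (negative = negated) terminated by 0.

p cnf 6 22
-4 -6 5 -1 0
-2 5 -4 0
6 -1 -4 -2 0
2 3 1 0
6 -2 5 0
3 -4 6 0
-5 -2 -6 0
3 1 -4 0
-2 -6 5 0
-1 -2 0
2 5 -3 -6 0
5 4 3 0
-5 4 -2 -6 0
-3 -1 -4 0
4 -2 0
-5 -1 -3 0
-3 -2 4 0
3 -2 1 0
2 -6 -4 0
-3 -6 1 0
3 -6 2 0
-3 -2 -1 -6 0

x1=False, x2=False, x3=True, x4=False, x5=False, x6=False

Suppose x1 = False.
Suppose x2 = False.
Unit clause (x3) forces x3 = True.
Unit clause (¬x6) forces x6 = False.
All clauses hold; x4, x5 can take either value.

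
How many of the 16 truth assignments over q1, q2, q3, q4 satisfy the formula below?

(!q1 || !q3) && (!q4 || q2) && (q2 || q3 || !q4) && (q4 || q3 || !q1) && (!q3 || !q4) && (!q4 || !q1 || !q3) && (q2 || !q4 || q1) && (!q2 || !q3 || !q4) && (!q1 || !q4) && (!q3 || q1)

3

There are 2^4 = 16 truth assignments over (q1, q2, q3, q4).
Check each against the 10 clauses (columns in the order q1, q2, q3, q4):
  F F F F  ✓ satisfies all
  F F F T  ✗ fails (!q4 || q2)
  F F T F  ✗ fails (!q3 || q1)
  F F T T  ✗ fails (!q4 || q2)
  F T F F  ✓ satisfies all
  F T F T  ✓ satisfies all
  F T T F  ✗ fails (!q3 || q1)
  F T T T  ✗ fails (!q3 || !q4)
  T F F F  ✗ fails (q4 || q3 || !q1)
  T F F T  ✗ fails (!q4 || q2)
  T F T F  ✗ fails (!q1 || !q3)
  T F T T  ✗ fails (!q1 || !q3)
  T T F F  ✗ fails (q4 || q3 || !q1)
  T T F T  ✗ fails (!q1 || !q4)
  T T T F  ✗ fails (!q1 || !q3)
  T T T T  ✗ fails (!q1 || !q3)
3 of the 16 rows are models.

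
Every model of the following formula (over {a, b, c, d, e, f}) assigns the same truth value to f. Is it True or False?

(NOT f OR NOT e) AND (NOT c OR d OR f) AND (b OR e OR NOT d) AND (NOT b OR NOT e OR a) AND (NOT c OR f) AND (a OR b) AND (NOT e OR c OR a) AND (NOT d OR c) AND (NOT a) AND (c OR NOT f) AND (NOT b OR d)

True

Suppose f = false.
From the singleton clause (NOT c), c = false.
From the singleton clause (NOT d), d = false.
From the singleton clause (NOT a), a = false.
From the singleton clause (b), b = true.
Now (NOT b) is unsatisfied and unit — conflict.
So every satisfying assignment has f = True.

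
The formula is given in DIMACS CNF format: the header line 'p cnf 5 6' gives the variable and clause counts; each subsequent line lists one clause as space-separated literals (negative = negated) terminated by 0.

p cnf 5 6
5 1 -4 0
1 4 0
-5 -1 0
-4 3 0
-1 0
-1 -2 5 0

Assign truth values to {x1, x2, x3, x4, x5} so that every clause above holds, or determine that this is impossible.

x1=False, x2=False, x3=True, x4=True, x5=True

Unit clause (¬x1) forces x1 = False.
Unit clause (x4) forces x4 = True.
Unit clause (x5) forces x5 = True.
Unit clause (x3) forces x3 = True.
No clause remains; x2 is free.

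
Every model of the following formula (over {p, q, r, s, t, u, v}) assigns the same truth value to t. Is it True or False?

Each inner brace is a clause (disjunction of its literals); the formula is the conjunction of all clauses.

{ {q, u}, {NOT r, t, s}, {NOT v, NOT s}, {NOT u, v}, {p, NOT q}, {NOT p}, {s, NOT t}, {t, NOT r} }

False

Suppose t = true.
(NOT p) alone gives p = false.
(NOT q) alone gives q = false.
(u) alone gives u = true.
(v) alone gives v = true.
(NOT s) alone gives s = false.
Now (s) is unsatisfied and unit — conflict.
So every satisfying assignment has t = False.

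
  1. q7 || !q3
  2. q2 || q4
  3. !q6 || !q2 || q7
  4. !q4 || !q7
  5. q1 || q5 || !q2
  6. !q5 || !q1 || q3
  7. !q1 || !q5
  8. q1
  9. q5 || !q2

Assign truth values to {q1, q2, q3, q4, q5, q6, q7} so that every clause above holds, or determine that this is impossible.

q1=true,  q2=false,  q3=false,  q4=true,  q5=false,  q6=false,  q7=false

The clause (q1) is unit, so q1 = true.
The clause (!q5) is unit, so q5 = false.
The clause (!q2) is unit, so q2 = false.
The clause (q4) is unit, so q4 = true.
The clause (!q7) is unit, so q7 = false.
The clause (!q3) is unit, so q3 = false.
Every clause is now satisfied; q6 is unconstrained.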